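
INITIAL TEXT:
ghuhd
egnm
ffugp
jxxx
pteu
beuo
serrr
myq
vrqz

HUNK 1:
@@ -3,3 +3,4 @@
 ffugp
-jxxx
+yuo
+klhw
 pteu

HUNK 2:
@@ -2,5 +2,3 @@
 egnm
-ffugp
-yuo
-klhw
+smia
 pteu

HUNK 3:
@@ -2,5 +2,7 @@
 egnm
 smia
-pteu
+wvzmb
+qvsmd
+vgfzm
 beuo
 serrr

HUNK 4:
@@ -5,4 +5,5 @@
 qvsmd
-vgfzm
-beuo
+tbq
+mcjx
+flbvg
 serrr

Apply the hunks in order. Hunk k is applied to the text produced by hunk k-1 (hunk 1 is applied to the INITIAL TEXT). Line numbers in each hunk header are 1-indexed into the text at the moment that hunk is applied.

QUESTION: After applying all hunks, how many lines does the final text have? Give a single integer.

Hunk 1: at line 3 remove [jxxx] add [yuo,klhw] -> 10 lines: ghuhd egnm ffugp yuo klhw pteu beuo serrr myq vrqz
Hunk 2: at line 2 remove [ffugp,yuo,klhw] add [smia] -> 8 lines: ghuhd egnm smia pteu beuo serrr myq vrqz
Hunk 3: at line 2 remove [pteu] add [wvzmb,qvsmd,vgfzm] -> 10 lines: ghuhd egnm smia wvzmb qvsmd vgfzm beuo serrr myq vrqz
Hunk 4: at line 5 remove [vgfzm,beuo] add [tbq,mcjx,flbvg] -> 11 lines: ghuhd egnm smia wvzmb qvsmd tbq mcjx flbvg serrr myq vrqz
Final line count: 11

Answer: 11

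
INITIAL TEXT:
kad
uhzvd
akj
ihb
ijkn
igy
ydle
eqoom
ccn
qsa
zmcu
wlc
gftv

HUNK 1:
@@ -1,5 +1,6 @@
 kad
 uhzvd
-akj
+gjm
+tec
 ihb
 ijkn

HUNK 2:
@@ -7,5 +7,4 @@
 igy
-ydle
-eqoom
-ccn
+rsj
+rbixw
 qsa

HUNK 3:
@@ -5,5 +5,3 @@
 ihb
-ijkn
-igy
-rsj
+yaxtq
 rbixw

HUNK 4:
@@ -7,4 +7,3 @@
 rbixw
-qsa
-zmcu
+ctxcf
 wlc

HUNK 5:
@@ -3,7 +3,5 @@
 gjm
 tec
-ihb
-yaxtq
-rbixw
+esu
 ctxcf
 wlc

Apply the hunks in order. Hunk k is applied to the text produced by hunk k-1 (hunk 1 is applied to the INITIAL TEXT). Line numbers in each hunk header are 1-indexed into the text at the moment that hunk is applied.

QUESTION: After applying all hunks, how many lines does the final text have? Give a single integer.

Answer: 8

Derivation:
Hunk 1: at line 1 remove [akj] add [gjm,tec] -> 14 lines: kad uhzvd gjm tec ihb ijkn igy ydle eqoom ccn qsa zmcu wlc gftv
Hunk 2: at line 7 remove [ydle,eqoom,ccn] add [rsj,rbixw] -> 13 lines: kad uhzvd gjm tec ihb ijkn igy rsj rbixw qsa zmcu wlc gftv
Hunk 3: at line 5 remove [ijkn,igy,rsj] add [yaxtq] -> 11 lines: kad uhzvd gjm tec ihb yaxtq rbixw qsa zmcu wlc gftv
Hunk 4: at line 7 remove [qsa,zmcu] add [ctxcf] -> 10 lines: kad uhzvd gjm tec ihb yaxtq rbixw ctxcf wlc gftv
Hunk 5: at line 3 remove [ihb,yaxtq,rbixw] add [esu] -> 8 lines: kad uhzvd gjm tec esu ctxcf wlc gftv
Final line count: 8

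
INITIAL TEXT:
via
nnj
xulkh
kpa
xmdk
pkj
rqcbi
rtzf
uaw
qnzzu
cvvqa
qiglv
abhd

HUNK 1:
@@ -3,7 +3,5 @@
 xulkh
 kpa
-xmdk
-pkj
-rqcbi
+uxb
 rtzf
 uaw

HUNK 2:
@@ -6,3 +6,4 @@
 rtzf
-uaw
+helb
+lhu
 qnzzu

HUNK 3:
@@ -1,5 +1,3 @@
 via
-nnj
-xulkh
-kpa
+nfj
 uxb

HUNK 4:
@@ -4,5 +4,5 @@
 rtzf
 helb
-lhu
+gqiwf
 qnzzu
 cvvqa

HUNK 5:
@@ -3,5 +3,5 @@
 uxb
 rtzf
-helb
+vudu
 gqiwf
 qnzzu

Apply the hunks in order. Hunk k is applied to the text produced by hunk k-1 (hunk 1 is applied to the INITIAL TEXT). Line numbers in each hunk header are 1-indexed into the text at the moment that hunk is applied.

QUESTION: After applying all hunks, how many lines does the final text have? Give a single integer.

Answer: 10

Derivation:
Hunk 1: at line 3 remove [xmdk,pkj,rqcbi] add [uxb] -> 11 lines: via nnj xulkh kpa uxb rtzf uaw qnzzu cvvqa qiglv abhd
Hunk 2: at line 6 remove [uaw] add [helb,lhu] -> 12 lines: via nnj xulkh kpa uxb rtzf helb lhu qnzzu cvvqa qiglv abhd
Hunk 3: at line 1 remove [nnj,xulkh,kpa] add [nfj] -> 10 lines: via nfj uxb rtzf helb lhu qnzzu cvvqa qiglv abhd
Hunk 4: at line 4 remove [lhu] add [gqiwf] -> 10 lines: via nfj uxb rtzf helb gqiwf qnzzu cvvqa qiglv abhd
Hunk 5: at line 3 remove [helb] add [vudu] -> 10 lines: via nfj uxb rtzf vudu gqiwf qnzzu cvvqa qiglv abhd
Final line count: 10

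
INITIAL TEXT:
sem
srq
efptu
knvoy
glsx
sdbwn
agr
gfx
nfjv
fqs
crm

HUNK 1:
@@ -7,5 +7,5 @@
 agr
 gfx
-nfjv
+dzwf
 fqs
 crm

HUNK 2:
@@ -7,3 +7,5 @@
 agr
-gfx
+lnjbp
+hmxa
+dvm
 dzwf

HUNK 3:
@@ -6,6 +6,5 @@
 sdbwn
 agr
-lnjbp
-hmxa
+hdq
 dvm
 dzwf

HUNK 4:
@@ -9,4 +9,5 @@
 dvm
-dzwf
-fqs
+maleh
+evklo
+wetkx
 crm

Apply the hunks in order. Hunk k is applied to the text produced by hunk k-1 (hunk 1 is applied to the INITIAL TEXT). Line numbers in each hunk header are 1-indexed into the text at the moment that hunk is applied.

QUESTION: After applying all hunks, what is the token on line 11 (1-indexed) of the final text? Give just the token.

Hunk 1: at line 7 remove [nfjv] add [dzwf] -> 11 lines: sem srq efptu knvoy glsx sdbwn agr gfx dzwf fqs crm
Hunk 2: at line 7 remove [gfx] add [lnjbp,hmxa,dvm] -> 13 lines: sem srq efptu knvoy glsx sdbwn agr lnjbp hmxa dvm dzwf fqs crm
Hunk 3: at line 6 remove [lnjbp,hmxa] add [hdq] -> 12 lines: sem srq efptu knvoy glsx sdbwn agr hdq dvm dzwf fqs crm
Hunk 4: at line 9 remove [dzwf,fqs] add [maleh,evklo,wetkx] -> 13 lines: sem srq efptu knvoy glsx sdbwn agr hdq dvm maleh evklo wetkx crm
Final line 11: evklo

Answer: evklo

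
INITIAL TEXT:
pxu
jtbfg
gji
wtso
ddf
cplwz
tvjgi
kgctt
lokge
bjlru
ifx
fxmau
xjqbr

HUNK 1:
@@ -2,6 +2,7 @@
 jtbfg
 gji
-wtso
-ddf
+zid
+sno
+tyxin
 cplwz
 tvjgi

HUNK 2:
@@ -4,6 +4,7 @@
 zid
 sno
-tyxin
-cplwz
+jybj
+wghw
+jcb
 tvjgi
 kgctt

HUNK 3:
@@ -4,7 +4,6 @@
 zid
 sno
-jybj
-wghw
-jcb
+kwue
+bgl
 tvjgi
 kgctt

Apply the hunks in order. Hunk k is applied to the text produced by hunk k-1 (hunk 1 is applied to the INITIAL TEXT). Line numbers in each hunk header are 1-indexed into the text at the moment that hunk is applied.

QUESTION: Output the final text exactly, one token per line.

Hunk 1: at line 2 remove [wtso,ddf] add [zid,sno,tyxin] -> 14 lines: pxu jtbfg gji zid sno tyxin cplwz tvjgi kgctt lokge bjlru ifx fxmau xjqbr
Hunk 2: at line 4 remove [tyxin,cplwz] add [jybj,wghw,jcb] -> 15 lines: pxu jtbfg gji zid sno jybj wghw jcb tvjgi kgctt lokge bjlru ifx fxmau xjqbr
Hunk 3: at line 4 remove [jybj,wghw,jcb] add [kwue,bgl] -> 14 lines: pxu jtbfg gji zid sno kwue bgl tvjgi kgctt lokge bjlru ifx fxmau xjqbr

Answer: pxu
jtbfg
gji
zid
sno
kwue
bgl
tvjgi
kgctt
lokge
bjlru
ifx
fxmau
xjqbr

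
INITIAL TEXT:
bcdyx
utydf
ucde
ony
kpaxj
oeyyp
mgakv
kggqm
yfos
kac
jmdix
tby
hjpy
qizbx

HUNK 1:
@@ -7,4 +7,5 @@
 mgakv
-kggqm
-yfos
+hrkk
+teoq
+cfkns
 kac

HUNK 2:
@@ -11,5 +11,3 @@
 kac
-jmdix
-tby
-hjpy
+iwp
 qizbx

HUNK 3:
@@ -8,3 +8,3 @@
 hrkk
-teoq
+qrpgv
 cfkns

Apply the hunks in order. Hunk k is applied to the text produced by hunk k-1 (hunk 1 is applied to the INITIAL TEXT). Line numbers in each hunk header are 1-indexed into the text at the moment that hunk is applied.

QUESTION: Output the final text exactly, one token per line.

Hunk 1: at line 7 remove [kggqm,yfos] add [hrkk,teoq,cfkns] -> 15 lines: bcdyx utydf ucde ony kpaxj oeyyp mgakv hrkk teoq cfkns kac jmdix tby hjpy qizbx
Hunk 2: at line 11 remove [jmdix,tby,hjpy] add [iwp] -> 13 lines: bcdyx utydf ucde ony kpaxj oeyyp mgakv hrkk teoq cfkns kac iwp qizbx
Hunk 3: at line 8 remove [teoq] add [qrpgv] -> 13 lines: bcdyx utydf ucde ony kpaxj oeyyp mgakv hrkk qrpgv cfkns kac iwp qizbx

Answer: bcdyx
utydf
ucde
ony
kpaxj
oeyyp
mgakv
hrkk
qrpgv
cfkns
kac
iwp
qizbx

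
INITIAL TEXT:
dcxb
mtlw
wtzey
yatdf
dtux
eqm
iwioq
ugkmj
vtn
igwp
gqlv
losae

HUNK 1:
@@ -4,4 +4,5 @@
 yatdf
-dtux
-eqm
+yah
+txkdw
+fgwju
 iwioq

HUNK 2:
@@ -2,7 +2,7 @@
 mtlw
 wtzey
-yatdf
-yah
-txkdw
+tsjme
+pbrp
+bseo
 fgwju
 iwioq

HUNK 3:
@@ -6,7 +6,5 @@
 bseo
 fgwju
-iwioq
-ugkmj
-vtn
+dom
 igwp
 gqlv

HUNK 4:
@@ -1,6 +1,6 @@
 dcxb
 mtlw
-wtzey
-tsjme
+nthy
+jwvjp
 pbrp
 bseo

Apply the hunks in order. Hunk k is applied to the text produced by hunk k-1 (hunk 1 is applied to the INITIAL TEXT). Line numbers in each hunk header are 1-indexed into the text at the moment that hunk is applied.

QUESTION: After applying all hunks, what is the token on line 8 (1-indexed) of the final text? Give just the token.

Answer: dom

Derivation:
Hunk 1: at line 4 remove [dtux,eqm] add [yah,txkdw,fgwju] -> 13 lines: dcxb mtlw wtzey yatdf yah txkdw fgwju iwioq ugkmj vtn igwp gqlv losae
Hunk 2: at line 2 remove [yatdf,yah,txkdw] add [tsjme,pbrp,bseo] -> 13 lines: dcxb mtlw wtzey tsjme pbrp bseo fgwju iwioq ugkmj vtn igwp gqlv losae
Hunk 3: at line 6 remove [iwioq,ugkmj,vtn] add [dom] -> 11 lines: dcxb mtlw wtzey tsjme pbrp bseo fgwju dom igwp gqlv losae
Hunk 4: at line 1 remove [wtzey,tsjme] add [nthy,jwvjp] -> 11 lines: dcxb mtlw nthy jwvjp pbrp bseo fgwju dom igwp gqlv losae
Final line 8: dom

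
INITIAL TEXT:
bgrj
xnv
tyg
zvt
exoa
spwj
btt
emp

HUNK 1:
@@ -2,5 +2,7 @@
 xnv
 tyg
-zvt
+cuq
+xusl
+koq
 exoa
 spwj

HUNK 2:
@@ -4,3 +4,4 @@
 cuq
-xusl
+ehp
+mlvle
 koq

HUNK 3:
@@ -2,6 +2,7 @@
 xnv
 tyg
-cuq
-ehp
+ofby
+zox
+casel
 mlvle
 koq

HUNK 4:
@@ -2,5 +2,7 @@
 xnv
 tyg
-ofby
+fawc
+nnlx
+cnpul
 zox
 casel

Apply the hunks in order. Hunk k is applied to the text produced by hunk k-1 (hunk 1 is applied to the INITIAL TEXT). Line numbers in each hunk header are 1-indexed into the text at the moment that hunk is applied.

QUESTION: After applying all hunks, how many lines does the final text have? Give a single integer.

Hunk 1: at line 2 remove [zvt] add [cuq,xusl,koq] -> 10 lines: bgrj xnv tyg cuq xusl koq exoa spwj btt emp
Hunk 2: at line 4 remove [xusl] add [ehp,mlvle] -> 11 lines: bgrj xnv tyg cuq ehp mlvle koq exoa spwj btt emp
Hunk 3: at line 2 remove [cuq,ehp] add [ofby,zox,casel] -> 12 lines: bgrj xnv tyg ofby zox casel mlvle koq exoa spwj btt emp
Hunk 4: at line 2 remove [ofby] add [fawc,nnlx,cnpul] -> 14 lines: bgrj xnv tyg fawc nnlx cnpul zox casel mlvle koq exoa spwj btt emp
Final line count: 14

Answer: 14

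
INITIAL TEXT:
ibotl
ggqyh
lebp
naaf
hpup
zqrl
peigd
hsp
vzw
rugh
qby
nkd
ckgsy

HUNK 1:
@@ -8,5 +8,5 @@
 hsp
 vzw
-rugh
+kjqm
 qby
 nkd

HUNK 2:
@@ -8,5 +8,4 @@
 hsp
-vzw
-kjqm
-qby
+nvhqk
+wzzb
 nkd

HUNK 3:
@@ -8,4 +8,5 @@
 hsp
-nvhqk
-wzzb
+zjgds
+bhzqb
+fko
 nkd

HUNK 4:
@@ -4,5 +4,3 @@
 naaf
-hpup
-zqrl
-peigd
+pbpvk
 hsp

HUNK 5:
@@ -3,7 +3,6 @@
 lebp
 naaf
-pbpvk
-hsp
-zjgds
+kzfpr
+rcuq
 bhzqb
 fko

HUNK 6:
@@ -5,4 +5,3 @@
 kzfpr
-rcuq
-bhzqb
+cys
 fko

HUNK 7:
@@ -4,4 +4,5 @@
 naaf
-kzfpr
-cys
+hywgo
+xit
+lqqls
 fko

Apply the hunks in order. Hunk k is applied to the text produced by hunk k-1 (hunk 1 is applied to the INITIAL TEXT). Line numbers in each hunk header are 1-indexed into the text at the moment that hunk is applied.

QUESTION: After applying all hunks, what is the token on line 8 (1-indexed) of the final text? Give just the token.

Hunk 1: at line 8 remove [rugh] add [kjqm] -> 13 lines: ibotl ggqyh lebp naaf hpup zqrl peigd hsp vzw kjqm qby nkd ckgsy
Hunk 2: at line 8 remove [vzw,kjqm,qby] add [nvhqk,wzzb] -> 12 lines: ibotl ggqyh lebp naaf hpup zqrl peigd hsp nvhqk wzzb nkd ckgsy
Hunk 3: at line 8 remove [nvhqk,wzzb] add [zjgds,bhzqb,fko] -> 13 lines: ibotl ggqyh lebp naaf hpup zqrl peigd hsp zjgds bhzqb fko nkd ckgsy
Hunk 4: at line 4 remove [hpup,zqrl,peigd] add [pbpvk] -> 11 lines: ibotl ggqyh lebp naaf pbpvk hsp zjgds bhzqb fko nkd ckgsy
Hunk 5: at line 3 remove [pbpvk,hsp,zjgds] add [kzfpr,rcuq] -> 10 lines: ibotl ggqyh lebp naaf kzfpr rcuq bhzqb fko nkd ckgsy
Hunk 6: at line 5 remove [rcuq,bhzqb] add [cys] -> 9 lines: ibotl ggqyh lebp naaf kzfpr cys fko nkd ckgsy
Hunk 7: at line 4 remove [kzfpr,cys] add [hywgo,xit,lqqls] -> 10 lines: ibotl ggqyh lebp naaf hywgo xit lqqls fko nkd ckgsy
Final line 8: fko

Answer: fko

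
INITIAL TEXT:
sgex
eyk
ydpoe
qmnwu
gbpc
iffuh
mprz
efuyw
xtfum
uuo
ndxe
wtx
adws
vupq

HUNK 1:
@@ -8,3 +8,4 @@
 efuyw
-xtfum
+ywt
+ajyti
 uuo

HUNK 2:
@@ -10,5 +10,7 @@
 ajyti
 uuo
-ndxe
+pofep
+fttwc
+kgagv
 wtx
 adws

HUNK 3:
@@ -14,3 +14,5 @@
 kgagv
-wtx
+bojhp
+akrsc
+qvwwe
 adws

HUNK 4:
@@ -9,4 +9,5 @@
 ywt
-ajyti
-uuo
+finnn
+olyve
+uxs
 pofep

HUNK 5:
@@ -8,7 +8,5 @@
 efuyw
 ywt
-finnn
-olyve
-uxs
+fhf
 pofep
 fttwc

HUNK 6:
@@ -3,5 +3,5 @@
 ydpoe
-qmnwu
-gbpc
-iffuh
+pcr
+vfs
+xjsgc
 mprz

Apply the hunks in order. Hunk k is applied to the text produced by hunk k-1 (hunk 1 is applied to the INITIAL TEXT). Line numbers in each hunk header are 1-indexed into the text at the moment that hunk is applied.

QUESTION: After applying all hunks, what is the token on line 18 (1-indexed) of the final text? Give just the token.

Hunk 1: at line 8 remove [xtfum] add [ywt,ajyti] -> 15 lines: sgex eyk ydpoe qmnwu gbpc iffuh mprz efuyw ywt ajyti uuo ndxe wtx adws vupq
Hunk 2: at line 10 remove [ndxe] add [pofep,fttwc,kgagv] -> 17 lines: sgex eyk ydpoe qmnwu gbpc iffuh mprz efuyw ywt ajyti uuo pofep fttwc kgagv wtx adws vupq
Hunk 3: at line 14 remove [wtx] add [bojhp,akrsc,qvwwe] -> 19 lines: sgex eyk ydpoe qmnwu gbpc iffuh mprz efuyw ywt ajyti uuo pofep fttwc kgagv bojhp akrsc qvwwe adws vupq
Hunk 4: at line 9 remove [ajyti,uuo] add [finnn,olyve,uxs] -> 20 lines: sgex eyk ydpoe qmnwu gbpc iffuh mprz efuyw ywt finnn olyve uxs pofep fttwc kgagv bojhp akrsc qvwwe adws vupq
Hunk 5: at line 8 remove [finnn,olyve,uxs] add [fhf] -> 18 lines: sgex eyk ydpoe qmnwu gbpc iffuh mprz efuyw ywt fhf pofep fttwc kgagv bojhp akrsc qvwwe adws vupq
Hunk 6: at line 3 remove [qmnwu,gbpc,iffuh] add [pcr,vfs,xjsgc] -> 18 lines: sgex eyk ydpoe pcr vfs xjsgc mprz efuyw ywt fhf pofep fttwc kgagv bojhp akrsc qvwwe adws vupq
Final line 18: vupq

Answer: vupq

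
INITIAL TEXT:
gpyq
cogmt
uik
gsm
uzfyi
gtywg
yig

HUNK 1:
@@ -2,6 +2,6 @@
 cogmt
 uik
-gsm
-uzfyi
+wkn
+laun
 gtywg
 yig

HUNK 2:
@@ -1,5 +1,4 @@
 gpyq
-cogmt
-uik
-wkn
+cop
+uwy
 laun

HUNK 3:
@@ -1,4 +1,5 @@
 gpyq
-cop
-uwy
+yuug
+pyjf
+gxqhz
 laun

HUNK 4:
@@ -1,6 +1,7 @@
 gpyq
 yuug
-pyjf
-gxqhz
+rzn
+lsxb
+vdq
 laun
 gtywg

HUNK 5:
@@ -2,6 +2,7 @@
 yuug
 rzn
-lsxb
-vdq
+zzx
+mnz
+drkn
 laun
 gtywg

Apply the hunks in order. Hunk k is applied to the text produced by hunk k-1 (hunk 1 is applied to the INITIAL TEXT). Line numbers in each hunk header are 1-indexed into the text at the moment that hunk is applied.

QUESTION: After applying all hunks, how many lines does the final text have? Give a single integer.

Hunk 1: at line 2 remove [gsm,uzfyi] add [wkn,laun] -> 7 lines: gpyq cogmt uik wkn laun gtywg yig
Hunk 2: at line 1 remove [cogmt,uik,wkn] add [cop,uwy] -> 6 lines: gpyq cop uwy laun gtywg yig
Hunk 3: at line 1 remove [cop,uwy] add [yuug,pyjf,gxqhz] -> 7 lines: gpyq yuug pyjf gxqhz laun gtywg yig
Hunk 4: at line 1 remove [pyjf,gxqhz] add [rzn,lsxb,vdq] -> 8 lines: gpyq yuug rzn lsxb vdq laun gtywg yig
Hunk 5: at line 2 remove [lsxb,vdq] add [zzx,mnz,drkn] -> 9 lines: gpyq yuug rzn zzx mnz drkn laun gtywg yig
Final line count: 9

Answer: 9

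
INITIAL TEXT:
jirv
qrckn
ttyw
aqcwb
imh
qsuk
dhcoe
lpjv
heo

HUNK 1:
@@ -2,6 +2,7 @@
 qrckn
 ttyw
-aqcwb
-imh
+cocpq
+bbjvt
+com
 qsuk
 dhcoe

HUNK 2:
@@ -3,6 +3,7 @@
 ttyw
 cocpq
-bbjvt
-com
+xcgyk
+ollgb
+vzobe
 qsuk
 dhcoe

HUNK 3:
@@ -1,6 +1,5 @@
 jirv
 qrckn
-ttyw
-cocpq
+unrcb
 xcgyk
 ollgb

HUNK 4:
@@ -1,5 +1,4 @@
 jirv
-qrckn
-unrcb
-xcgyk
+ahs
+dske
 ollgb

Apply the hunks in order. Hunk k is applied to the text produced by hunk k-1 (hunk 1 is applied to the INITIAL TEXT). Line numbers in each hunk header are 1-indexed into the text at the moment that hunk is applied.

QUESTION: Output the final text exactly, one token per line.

Hunk 1: at line 2 remove [aqcwb,imh] add [cocpq,bbjvt,com] -> 10 lines: jirv qrckn ttyw cocpq bbjvt com qsuk dhcoe lpjv heo
Hunk 2: at line 3 remove [bbjvt,com] add [xcgyk,ollgb,vzobe] -> 11 lines: jirv qrckn ttyw cocpq xcgyk ollgb vzobe qsuk dhcoe lpjv heo
Hunk 3: at line 1 remove [ttyw,cocpq] add [unrcb] -> 10 lines: jirv qrckn unrcb xcgyk ollgb vzobe qsuk dhcoe lpjv heo
Hunk 4: at line 1 remove [qrckn,unrcb,xcgyk] add [ahs,dske] -> 9 lines: jirv ahs dske ollgb vzobe qsuk dhcoe lpjv heo

Answer: jirv
ahs
dske
ollgb
vzobe
qsuk
dhcoe
lpjv
heo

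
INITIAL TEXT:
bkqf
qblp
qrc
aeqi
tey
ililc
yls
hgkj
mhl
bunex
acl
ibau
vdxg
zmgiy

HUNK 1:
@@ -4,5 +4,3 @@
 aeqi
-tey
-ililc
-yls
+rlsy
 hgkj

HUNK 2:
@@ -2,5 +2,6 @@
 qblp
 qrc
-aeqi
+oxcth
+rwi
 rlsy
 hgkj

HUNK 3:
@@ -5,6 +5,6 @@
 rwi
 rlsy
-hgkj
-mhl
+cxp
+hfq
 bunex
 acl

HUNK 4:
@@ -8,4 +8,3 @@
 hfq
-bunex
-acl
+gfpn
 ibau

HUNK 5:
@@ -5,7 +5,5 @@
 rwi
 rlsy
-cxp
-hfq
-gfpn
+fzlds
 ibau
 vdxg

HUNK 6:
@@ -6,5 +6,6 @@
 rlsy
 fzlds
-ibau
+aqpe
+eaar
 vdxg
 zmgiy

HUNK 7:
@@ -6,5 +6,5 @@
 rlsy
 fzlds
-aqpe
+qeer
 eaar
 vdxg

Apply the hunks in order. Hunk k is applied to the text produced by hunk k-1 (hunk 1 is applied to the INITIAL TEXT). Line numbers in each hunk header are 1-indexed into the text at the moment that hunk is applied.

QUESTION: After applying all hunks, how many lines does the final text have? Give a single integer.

Hunk 1: at line 4 remove [tey,ililc,yls] add [rlsy] -> 12 lines: bkqf qblp qrc aeqi rlsy hgkj mhl bunex acl ibau vdxg zmgiy
Hunk 2: at line 2 remove [aeqi] add [oxcth,rwi] -> 13 lines: bkqf qblp qrc oxcth rwi rlsy hgkj mhl bunex acl ibau vdxg zmgiy
Hunk 3: at line 5 remove [hgkj,mhl] add [cxp,hfq] -> 13 lines: bkqf qblp qrc oxcth rwi rlsy cxp hfq bunex acl ibau vdxg zmgiy
Hunk 4: at line 8 remove [bunex,acl] add [gfpn] -> 12 lines: bkqf qblp qrc oxcth rwi rlsy cxp hfq gfpn ibau vdxg zmgiy
Hunk 5: at line 5 remove [cxp,hfq,gfpn] add [fzlds] -> 10 lines: bkqf qblp qrc oxcth rwi rlsy fzlds ibau vdxg zmgiy
Hunk 6: at line 6 remove [ibau] add [aqpe,eaar] -> 11 lines: bkqf qblp qrc oxcth rwi rlsy fzlds aqpe eaar vdxg zmgiy
Hunk 7: at line 6 remove [aqpe] add [qeer] -> 11 lines: bkqf qblp qrc oxcth rwi rlsy fzlds qeer eaar vdxg zmgiy
Final line count: 11

Answer: 11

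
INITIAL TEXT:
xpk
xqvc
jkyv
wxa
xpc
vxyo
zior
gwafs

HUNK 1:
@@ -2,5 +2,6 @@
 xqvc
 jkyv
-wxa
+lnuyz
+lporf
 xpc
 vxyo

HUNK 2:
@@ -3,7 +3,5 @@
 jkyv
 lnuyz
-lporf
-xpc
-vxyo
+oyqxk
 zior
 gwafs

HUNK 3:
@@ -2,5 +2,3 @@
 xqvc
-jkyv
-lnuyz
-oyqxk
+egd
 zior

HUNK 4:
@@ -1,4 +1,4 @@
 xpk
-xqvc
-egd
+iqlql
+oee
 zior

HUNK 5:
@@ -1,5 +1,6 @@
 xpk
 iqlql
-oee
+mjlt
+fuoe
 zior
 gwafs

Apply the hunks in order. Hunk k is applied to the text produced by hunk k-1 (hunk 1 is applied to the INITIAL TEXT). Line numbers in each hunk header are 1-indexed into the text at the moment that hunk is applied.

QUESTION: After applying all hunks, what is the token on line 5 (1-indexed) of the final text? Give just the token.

Answer: zior

Derivation:
Hunk 1: at line 2 remove [wxa] add [lnuyz,lporf] -> 9 lines: xpk xqvc jkyv lnuyz lporf xpc vxyo zior gwafs
Hunk 2: at line 3 remove [lporf,xpc,vxyo] add [oyqxk] -> 7 lines: xpk xqvc jkyv lnuyz oyqxk zior gwafs
Hunk 3: at line 2 remove [jkyv,lnuyz,oyqxk] add [egd] -> 5 lines: xpk xqvc egd zior gwafs
Hunk 4: at line 1 remove [xqvc,egd] add [iqlql,oee] -> 5 lines: xpk iqlql oee zior gwafs
Hunk 5: at line 1 remove [oee] add [mjlt,fuoe] -> 6 lines: xpk iqlql mjlt fuoe zior gwafs
Final line 5: zior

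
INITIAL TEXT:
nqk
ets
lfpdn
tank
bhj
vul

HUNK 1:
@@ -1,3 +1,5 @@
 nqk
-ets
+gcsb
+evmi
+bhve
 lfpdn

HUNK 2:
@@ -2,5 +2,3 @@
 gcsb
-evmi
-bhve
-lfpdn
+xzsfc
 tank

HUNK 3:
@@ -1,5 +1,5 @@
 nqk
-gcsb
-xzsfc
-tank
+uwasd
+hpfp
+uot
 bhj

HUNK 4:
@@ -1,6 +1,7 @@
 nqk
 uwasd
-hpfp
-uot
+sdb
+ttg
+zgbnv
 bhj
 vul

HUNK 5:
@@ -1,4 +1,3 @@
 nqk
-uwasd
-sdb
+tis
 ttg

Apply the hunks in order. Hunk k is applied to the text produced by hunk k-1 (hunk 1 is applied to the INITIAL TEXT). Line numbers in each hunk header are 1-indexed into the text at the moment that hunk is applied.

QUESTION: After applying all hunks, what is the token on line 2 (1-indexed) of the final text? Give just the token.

Answer: tis

Derivation:
Hunk 1: at line 1 remove [ets] add [gcsb,evmi,bhve] -> 8 lines: nqk gcsb evmi bhve lfpdn tank bhj vul
Hunk 2: at line 2 remove [evmi,bhve,lfpdn] add [xzsfc] -> 6 lines: nqk gcsb xzsfc tank bhj vul
Hunk 3: at line 1 remove [gcsb,xzsfc,tank] add [uwasd,hpfp,uot] -> 6 lines: nqk uwasd hpfp uot bhj vul
Hunk 4: at line 1 remove [hpfp,uot] add [sdb,ttg,zgbnv] -> 7 lines: nqk uwasd sdb ttg zgbnv bhj vul
Hunk 5: at line 1 remove [uwasd,sdb] add [tis] -> 6 lines: nqk tis ttg zgbnv bhj vul
Final line 2: tis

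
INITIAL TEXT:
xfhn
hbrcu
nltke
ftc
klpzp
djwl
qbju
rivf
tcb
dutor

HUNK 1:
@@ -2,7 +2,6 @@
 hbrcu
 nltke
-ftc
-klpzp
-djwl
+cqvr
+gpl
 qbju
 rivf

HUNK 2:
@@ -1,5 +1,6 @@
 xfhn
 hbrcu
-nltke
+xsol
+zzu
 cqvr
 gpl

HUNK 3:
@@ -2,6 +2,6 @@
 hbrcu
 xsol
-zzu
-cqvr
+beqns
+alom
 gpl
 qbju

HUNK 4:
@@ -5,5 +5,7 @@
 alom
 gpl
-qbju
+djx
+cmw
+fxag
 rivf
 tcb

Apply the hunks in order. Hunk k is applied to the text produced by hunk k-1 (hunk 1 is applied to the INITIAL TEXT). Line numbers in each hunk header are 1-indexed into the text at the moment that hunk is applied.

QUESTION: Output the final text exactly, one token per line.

Hunk 1: at line 2 remove [ftc,klpzp,djwl] add [cqvr,gpl] -> 9 lines: xfhn hbrcu nltke cqvr gpl qbju rivf tcb dutor
Hunk 2: at line 1 remove [nltke] add [xsol,zzu] -> 10 lines: xfhn hbrcu xsol zzu cqvr gpl qbju rivf tcb dutor
Hunk 3: at line 2 remove [zzu,cqvr] add [beqns,alom] -> 10 lines: xfhn hbrcu xsol beqns alom gpl qbju rivf tcb dutor
Hunk 4: at line 5 remove [qbju] add [djx,cmw,fxag] -> 12 lines: xfhn hbrcu xsol beqns alom gpl djx cmw fxag rivf tcb dutor

Answer: xfhn
hbrcu
xsol
beqns
alom
gpl
djx
cmw
fxag
rivf
tcb
dutor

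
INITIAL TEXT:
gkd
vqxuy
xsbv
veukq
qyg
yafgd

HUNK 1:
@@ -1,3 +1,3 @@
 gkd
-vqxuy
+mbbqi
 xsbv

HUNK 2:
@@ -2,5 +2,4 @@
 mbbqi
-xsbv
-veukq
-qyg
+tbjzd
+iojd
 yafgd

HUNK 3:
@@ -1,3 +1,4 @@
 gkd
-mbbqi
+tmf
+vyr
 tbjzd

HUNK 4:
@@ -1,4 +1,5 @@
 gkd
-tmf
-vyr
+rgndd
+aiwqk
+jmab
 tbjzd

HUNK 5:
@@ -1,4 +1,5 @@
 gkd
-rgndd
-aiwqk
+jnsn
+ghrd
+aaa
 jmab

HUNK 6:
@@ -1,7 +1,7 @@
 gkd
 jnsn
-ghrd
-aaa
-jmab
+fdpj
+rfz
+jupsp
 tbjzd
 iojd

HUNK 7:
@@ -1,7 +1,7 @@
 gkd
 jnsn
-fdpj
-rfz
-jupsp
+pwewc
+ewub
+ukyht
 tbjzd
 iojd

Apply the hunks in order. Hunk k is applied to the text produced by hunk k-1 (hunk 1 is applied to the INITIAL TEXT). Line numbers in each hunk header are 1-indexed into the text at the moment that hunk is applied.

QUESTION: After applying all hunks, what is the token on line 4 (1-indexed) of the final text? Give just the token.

Answer: ewub

Derivation:
Hunk 1: at line 1 remove [vqxuy] add [mbbqi] -> 6 lines: gkd mbbqi xsbv veukq qyg yafgd
Hunk 2: at line 2 remove [xsbv,veukq,qyg] add [tbjzd,iojd] -> 5 lines: gkd mbbqi tbjzd iojd yafgd
Hunk 3: at line 1 remove [mbbqi] add [tmf,vyr] -> 6 lines: gkd tmf vyr tbjzd iojd yafgd
Hunk 4: at line 1 remove [tmf,vyr] add [rgndd,aiwqk,jmab] -> 7 lines: gkd rgndd aiwqk jmab tbjzd iojd yafgd
Hunk 5: at line 1 remove [rgndd,aiwqk] add [jnsn,ghrd,aaa] -> 8 lines: gkd jnsn ghrd aaa jmab tbjzd iojd yafgd
Hunk 6: at line 1 remove [ghrd,aaa,jmab] add [fdpj,rfz,jupsp] -> 8 lines: gkd jnsn fdpj rfz jupsp tbjzd iojd yafgd
Hunk 7: at line 1 remove [fdpj,rfz,jupsp] add [pwewc,ewub,ukyht] -> 8 lines: gkd jnsn pwewc ewub ukyht tbjzd iojd yafgd
Final line 4: ewub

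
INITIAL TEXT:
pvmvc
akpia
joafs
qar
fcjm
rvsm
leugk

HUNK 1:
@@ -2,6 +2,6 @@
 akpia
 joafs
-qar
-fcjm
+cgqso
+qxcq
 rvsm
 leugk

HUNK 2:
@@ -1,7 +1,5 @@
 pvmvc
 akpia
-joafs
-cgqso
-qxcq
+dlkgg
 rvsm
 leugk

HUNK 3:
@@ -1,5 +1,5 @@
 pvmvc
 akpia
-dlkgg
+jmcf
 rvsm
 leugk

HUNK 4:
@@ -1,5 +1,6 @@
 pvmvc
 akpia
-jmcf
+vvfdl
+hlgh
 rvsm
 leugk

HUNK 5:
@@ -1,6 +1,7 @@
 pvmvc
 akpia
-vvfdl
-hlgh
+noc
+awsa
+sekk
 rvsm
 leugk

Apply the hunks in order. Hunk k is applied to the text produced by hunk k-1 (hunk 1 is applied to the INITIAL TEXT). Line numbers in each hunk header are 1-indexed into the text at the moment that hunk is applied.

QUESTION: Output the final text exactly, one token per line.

Answer: pvmvc
akpia
noc
awsa
sekk
rvsm
leugk

Derivation:
Hunk 1: at line 2 remove [qar,fcjm] add [cgqso,qxcq] -> 7 lines: pvmvc akpia joafs cgqso qxcq rvsm leugk
Hunk 2: at line 1 remove [joafs,cgqso,qxcq] add [dlkgg] -> 5 lines: pvmvc akpia dlkgg rvsm leugk
Hunk 3: at line 1 remove [dlkgg] add [jmcf] -> 5 lines: pvmvc akpia jmcf rvsm leugk
Hunk 4: at line 1 remove [jmcf] add [vvfdl,hlgh] -> 6 lines: pvmvc akpia vvfdl hlgh rvsm leugk
Hunk 5: at line 1 remove [vvfdl,hlgh] add [noc,awsa,sekk] -> 7 lines: pvmvc akpia noc awsa sekk rvsm leugk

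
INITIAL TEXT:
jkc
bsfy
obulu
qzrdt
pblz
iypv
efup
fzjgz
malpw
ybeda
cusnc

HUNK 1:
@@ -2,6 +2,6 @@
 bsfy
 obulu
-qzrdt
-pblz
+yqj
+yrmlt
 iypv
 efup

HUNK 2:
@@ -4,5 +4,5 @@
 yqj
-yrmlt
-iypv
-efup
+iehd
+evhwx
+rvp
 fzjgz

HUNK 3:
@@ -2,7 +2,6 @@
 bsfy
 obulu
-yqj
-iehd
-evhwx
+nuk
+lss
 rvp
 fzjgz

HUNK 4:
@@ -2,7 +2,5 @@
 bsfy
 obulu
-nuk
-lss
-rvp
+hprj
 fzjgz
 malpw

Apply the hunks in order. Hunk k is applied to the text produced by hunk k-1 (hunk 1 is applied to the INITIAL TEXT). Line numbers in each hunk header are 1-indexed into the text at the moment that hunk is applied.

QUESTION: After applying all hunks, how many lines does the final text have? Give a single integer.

Answer: 8

Derivation:
Hunk 1: at line 2 remove [qzrdt,pblz] add [yqj,yrmlt] -> 11 lines: jkc bsfy obulu yqj yrmlt iypv efup fzjgz malpw ybeda cusnc
Hunk 2: at line 4 remove [yrmlt,iypv,efup] add [iehd,evhwx,rvp] -> 11 lines: jkc bsfy obulu yqj iehd evhwx rvp fzjgz malpw ybeda cusnc
Hunk 3: at line 2 remove [yqj,iehd,evhwx] add [nuk,lss] -> 10 lines: jkc bsfy obulu nuk lss rvp fzjgz malpw ybeda cusnc
Hunk 4: at line 2 remove [nuk,lss,rvp] add [hprj] -> 8 lines: jkc bsfy obulu hprj fzjgz malpw ybeda cusnc
Final line count: 8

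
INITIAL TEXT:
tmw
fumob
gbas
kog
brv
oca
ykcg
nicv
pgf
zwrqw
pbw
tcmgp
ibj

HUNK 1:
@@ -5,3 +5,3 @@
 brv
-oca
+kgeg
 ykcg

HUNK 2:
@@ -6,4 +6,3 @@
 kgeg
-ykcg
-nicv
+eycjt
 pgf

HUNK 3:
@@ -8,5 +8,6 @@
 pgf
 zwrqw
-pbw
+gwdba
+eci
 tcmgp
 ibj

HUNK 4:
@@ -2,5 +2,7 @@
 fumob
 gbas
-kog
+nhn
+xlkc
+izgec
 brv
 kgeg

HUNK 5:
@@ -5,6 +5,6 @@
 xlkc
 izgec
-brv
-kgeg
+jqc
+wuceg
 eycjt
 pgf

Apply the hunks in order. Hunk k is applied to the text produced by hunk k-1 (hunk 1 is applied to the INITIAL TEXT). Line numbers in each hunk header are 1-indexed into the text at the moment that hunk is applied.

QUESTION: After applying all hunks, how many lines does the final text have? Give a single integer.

Answer: 15

Derivation:
Hunk 1: at line 5 remove [oca] add [kgeg] -> 13 lines: tmw fumob gbas kog brv kgeg ykcg nicv pgf zwrqw pbw tcmgp ibj
Hunk 2: at line 6 remove [ykcg,nicv] add [eycjt] -> 12 lines: tmw fumob gbas kog brv kgeg eycjt pgf zwrqw pbw tcmgp ibj
Hunk 3: at line 8 remove [pbw] add [gwdba,eci] -> 13 lines: tmw fumob gbas kog brv kgeg eycjt pgf zwrqw gwdba eci tcmgp ibj
Hunk 4: at line 2 remove [kog] add [nhn,xlkc,izgec] -> 15 lines: tmw fumob gbas nhn xlkc izgec brv kgeg eycjt pgf zwrqw gwdba eci tcmgp ibj
Hunk 5: at line 5 remove [brv,kgeg] add [jqc,wuceg] -> 15 lines: tmw fumob gbas nhn xlkc izgec jqc wuceg eycjt pgf zwrqw gwdba eci tcmgp ibj
Final line count: 15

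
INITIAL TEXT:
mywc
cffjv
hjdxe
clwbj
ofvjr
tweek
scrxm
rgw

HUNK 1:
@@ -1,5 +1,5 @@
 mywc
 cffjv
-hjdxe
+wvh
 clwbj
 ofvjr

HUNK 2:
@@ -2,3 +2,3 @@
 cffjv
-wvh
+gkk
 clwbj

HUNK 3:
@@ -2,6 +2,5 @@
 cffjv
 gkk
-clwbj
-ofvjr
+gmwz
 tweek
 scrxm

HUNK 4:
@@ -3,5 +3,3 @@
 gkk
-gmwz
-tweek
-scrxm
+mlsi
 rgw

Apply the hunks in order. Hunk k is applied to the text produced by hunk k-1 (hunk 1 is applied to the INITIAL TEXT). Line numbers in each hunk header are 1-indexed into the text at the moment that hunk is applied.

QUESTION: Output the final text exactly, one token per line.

Hunk 1: at line 1 remove [hjdxe] add [wvh] -> 8 lines: mywc cffjv wvh clwbj ofvjr tweek scrxm rgw
Hunk 2: at line 2 remove [wvh] add [gkk] -> 8 lines: mywc cffjv gkk clwbj ofvjr tweek scrxm rgw
Hunk 3: at line 2 remove [clwbj,ofvjr] add [gmwz] -> 7 lines: mywc cffjv gkk gmwz tweek scrxm rgw
Hunk 4: at line 3 remove [gmwz,tweek,scrxm] add [mlsi] -> 5 lines: mywc cffjv gkk mlsi rgw

Answer: mywc
cffjv
gkk
mlsi
rgw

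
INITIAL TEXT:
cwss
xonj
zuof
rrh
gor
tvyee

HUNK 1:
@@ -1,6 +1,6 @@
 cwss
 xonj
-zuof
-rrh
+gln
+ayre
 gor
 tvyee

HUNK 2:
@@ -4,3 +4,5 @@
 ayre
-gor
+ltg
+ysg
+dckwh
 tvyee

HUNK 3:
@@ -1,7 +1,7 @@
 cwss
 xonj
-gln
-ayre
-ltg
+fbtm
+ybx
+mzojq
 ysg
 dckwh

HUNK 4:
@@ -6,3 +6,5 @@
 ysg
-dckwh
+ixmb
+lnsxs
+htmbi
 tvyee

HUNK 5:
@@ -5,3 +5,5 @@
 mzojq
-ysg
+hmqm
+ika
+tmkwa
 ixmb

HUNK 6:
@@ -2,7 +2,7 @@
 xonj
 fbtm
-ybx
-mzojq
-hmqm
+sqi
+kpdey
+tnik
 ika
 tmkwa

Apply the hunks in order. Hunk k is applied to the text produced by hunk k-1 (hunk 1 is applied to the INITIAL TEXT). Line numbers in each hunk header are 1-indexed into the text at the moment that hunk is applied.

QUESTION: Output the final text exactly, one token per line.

Answer: cwss
xonj
fbtm
sqi
kpdey
tnik
ika
tmkwa
ixmb
lnsxs
htmbi
tvyee

Derivation:
Hunk 1: at line 1 remove [zuof,rrh] add [gln,ayre] -> 6 lines: cwss xonj gln ayre gor tvyee
Hunk 2: at line 4 remove [gor] add [ltg,ysg,dckwh] -> 8 lines: cwss xonj gln ayre ltg ysg dckwh tvyee
Hunk 3: at line 1 remove [gln,ayre,ltg] add [fbtm,ybx,mzojq] -> 8 lines: cwss xonj fbtm ybx mzojq ysg dckwh tvyee
Hunk 4: at line 6 remove [dckwh] add [ixmb,lnsxs,htmbi] -> 10 lines: cwss xonj fbtm ybx mzojq ysg ixmb lnsxs htmbi tvyee
Hunk 5: at line 5 remove [ysg] add [hmqm,ika,tmkwa] -> 12 lines: cwss xonj fbtm ybx mzojq hmqm ika tmkwa ixmb lnsxs htmbi tvyee
Hunk 6: at line 2 remove [ybx,mzojq,hmqm] add [sqi,kpdey,tnik] -> 12 lines: cwss xonj fbtm sqi kpdey tnik ika tmkwa ixmb lnsxs htmbi tvyee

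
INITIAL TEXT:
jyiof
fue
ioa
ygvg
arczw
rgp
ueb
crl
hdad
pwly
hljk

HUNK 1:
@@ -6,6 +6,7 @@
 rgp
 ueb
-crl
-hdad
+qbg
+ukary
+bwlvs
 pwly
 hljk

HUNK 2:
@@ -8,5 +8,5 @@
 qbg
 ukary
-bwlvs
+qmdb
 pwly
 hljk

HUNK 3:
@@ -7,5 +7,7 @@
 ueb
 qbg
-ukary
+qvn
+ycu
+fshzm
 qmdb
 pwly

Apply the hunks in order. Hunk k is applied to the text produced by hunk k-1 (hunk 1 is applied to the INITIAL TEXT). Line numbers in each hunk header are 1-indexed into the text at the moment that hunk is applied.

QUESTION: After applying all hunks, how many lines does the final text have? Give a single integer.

Hunk 1: at line 6 remove [crl,hdad] add [qbg,ukary,bwlvs] -> 12 lines: jyiof fue ioa ygvg arczw rgp ueb qbg ukary bwlvs pwly hljk
Hunk 2: at line 8 remove [bwlvs] add [qmdb] -> 12 lines: jyiof fue ioa ygvg arczw rgp ueb qbg ukary qmdb pwly hljk
Hunk 3: at line 7 remove [ukary] add [qvn,ycu,fshzm] -> 14 lines: jyiof fue ioa ygvg arczw rgp ueb qbg qvn ycu fshzm qmdb pwly hljk
Final line count: 14

Answer: 14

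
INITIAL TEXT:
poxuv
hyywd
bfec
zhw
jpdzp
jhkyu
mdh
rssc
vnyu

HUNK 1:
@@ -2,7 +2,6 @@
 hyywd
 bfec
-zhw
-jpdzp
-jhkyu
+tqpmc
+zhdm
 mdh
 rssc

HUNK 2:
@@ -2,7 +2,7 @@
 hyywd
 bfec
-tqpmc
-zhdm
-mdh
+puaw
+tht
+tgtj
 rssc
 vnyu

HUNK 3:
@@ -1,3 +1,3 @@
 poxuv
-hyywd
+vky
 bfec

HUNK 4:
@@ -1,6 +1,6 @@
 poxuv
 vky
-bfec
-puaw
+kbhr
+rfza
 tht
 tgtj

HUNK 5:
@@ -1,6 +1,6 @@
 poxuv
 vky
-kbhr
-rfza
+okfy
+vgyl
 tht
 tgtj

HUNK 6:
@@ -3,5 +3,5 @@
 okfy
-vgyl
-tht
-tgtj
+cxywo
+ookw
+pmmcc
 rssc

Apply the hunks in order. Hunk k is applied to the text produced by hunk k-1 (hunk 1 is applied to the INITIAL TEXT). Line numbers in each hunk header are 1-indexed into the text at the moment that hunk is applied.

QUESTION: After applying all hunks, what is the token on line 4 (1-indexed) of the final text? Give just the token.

Answer: cxywo

Derivation:
Hunk 1: at line 2 remove [zhw,jpdzp,jhkyu] add [tqpmc,zhdm] -> 8 lines: poxuv hyywd bfec tqpmc zhdm mdh rssc vnyu
Hunk 2: at line 2 remove [tqpmc,zhdm,mdh] add [puaw,tht,tgtj] -> 8 lines: poxuv hyywd bfec puaw tht tgtj rssc vnyu
Hunk 3: at line 1 remove [hyywd] add [vky] -> 8 lines: poxuv vky bfec puaw tht tgtj rssc vnyu
Hunk 4: at line 1 remove [bfec,puaw] add [kbhr,rfza] -> 8 lines: poxuv vky kbhr rfza tht tgtj rssc vnyu
Hunk 5: at line 1 remove [kbhr,rfza] add [okfy,vgyl] -> 8 lines: poxuv vky okfy vgyl tht tgtj rssc vnyu
Hunk 6: at line 3 remove [vgyl,tht,tgtj] add [cxywo,ookw,pmmcc] -> 8 lines: poxuv vky okfy cxywo ookw pmmcc rssc vnyu
Final line 4: cxywo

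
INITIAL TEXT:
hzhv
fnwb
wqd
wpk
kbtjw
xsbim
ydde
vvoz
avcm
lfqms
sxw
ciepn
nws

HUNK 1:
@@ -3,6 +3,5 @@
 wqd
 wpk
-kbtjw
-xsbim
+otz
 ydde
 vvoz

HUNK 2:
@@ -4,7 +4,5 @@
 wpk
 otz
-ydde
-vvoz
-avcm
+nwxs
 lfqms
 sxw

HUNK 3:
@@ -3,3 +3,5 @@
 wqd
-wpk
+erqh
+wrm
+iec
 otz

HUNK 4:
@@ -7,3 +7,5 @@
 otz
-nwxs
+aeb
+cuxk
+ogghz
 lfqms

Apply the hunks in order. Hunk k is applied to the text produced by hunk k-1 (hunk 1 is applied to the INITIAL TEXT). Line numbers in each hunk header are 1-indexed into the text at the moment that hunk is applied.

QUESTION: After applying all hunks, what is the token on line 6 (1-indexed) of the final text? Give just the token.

Answer: iec

Derivation:
Hunk 1: at line 3 remove [kbtjw,xsbim] add [otz] -> 12 lines: hzhv fnwb wqd wpk otz ydde vvoz avcm lfqms sxw ciepn nws
Hunk 2: at line 4 remove [ydde,vvoz,avcm] add [nwxs] -> 10 lines: hzhv fnwb wqd wpk otz nwxs lfqms sxw ciepn nws
Hunk 3: at line 3 remove [wpk] add [erqh,wrm,iec] -> 12 lines: hzhv fnwb wqd erqh wrm iec otz nwxs lfqms sxw ciepn nws
Hunk 4: at line 7 remove [nwxs] add [aeb,cuxk,ogghz] -> 14 lines: hzhv fnwb wqd erqh wrm iec otz aeb cuxk ogghz lfqms sxw ciepn nws
Final line 6: iec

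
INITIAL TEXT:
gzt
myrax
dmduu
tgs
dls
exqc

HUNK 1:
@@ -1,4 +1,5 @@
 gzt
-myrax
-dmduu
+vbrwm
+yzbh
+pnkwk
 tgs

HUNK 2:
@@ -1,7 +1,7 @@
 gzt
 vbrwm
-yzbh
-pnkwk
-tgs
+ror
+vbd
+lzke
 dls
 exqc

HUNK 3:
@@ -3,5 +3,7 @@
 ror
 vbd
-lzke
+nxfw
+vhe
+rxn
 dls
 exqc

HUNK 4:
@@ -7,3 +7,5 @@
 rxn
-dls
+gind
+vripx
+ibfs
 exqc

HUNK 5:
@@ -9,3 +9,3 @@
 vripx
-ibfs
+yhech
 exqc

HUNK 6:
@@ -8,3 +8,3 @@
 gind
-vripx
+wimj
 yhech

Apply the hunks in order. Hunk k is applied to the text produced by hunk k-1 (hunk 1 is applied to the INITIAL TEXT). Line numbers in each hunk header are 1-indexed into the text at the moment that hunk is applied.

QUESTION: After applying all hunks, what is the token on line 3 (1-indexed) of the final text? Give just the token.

Hunk 1: at line 1 remove [myrax,dmduu] add [vbrwm,yzbh,pnkwk] -> 7 lines: gzt vbrwm yzbh pnkwk tgs dls exqc
Hunk 2: at line 1 remove [yzbh,pnkwk,tgs] add [ror,vbd,lzke] -> 7 lines: gzt vbrwm ror vbd lzke dls exqc
Hunk 3: at line 3 remove [lzke] add [nxfw,vhe,rxn] -> 9 lines: gzt vbrwm ror vbd nxfw vhe rxn dls exqc
Hunk 4: at line 7 remove [dls] add [gind,vripx,ibfs] -> 11 lines: gzt vbrwm ror vbd nxfw vhe rxn gind vripx ibfs exqc
Hunk 5: at line 9 remove [ibfs] add [yhech] -> 11 lines: gzt vbrwm ror vbd nxfw vhe rxn gind vripx yhech exqc
Hunk 6: at line 8 remove [vripx] add [wimj] -> 11 lines: gzt vbrwm ror vbd nxfw vhe rxn gind wimj yhech exqc
Final line 3: ror

Answer: ror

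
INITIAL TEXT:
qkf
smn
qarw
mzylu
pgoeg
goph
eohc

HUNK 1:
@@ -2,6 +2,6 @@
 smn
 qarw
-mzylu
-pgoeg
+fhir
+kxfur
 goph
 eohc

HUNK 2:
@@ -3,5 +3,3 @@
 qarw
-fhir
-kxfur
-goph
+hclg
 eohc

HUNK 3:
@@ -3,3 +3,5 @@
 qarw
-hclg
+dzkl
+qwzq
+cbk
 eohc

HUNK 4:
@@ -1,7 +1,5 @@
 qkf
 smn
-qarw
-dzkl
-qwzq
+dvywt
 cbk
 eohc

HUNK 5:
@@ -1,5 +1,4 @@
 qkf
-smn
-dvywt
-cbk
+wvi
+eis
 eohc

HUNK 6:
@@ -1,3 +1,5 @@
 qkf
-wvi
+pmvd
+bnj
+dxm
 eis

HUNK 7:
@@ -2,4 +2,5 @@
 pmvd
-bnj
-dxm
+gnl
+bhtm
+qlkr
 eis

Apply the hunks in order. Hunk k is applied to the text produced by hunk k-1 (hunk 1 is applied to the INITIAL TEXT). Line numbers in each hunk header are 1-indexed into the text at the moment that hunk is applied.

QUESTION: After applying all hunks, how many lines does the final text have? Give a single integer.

Answer: 7

Derivation:
Hunk 1: at line 2 remove [mzylu,pgoeg] add [fhir,kxfur] -> 7 lines: qkf smn qarw fhir kxfur goph eohc
Hunk 2: at line 3 remove [fhir,kxfur,goph] add [hclg] -> 5 lines: qkf smn qarw hclg eohc
Hunk 3: at line 3 remove [hclg] add [dzkl,qwzq,cbk] -> 7 lines: qkf smn qarw dzkl qwzq cbk eohc
Hunk 4: at line 1 remove [qarw,dzkl,qwzq] add [dvywt] -> 5 lines: qkf smn dvywt cbk eohc
Hunk 5: at line 1 remove [smn,dvywt,cbk] add [wvi,eis] -> 4 lines: qkf wvi eis eohc
Hunk 6: at line 1 remove [wvi] add [pmvd,bnj,dxm] -> 6 lines: qkf pmvd bnj dxm eis eohc
Hunk 7: at line 2 remove [bnj,dxm] add [gnl,bhtm,qlkr] -> 7 lines: qkf pmvd gnl bhtm qlkr eis eohc
Final line count: 7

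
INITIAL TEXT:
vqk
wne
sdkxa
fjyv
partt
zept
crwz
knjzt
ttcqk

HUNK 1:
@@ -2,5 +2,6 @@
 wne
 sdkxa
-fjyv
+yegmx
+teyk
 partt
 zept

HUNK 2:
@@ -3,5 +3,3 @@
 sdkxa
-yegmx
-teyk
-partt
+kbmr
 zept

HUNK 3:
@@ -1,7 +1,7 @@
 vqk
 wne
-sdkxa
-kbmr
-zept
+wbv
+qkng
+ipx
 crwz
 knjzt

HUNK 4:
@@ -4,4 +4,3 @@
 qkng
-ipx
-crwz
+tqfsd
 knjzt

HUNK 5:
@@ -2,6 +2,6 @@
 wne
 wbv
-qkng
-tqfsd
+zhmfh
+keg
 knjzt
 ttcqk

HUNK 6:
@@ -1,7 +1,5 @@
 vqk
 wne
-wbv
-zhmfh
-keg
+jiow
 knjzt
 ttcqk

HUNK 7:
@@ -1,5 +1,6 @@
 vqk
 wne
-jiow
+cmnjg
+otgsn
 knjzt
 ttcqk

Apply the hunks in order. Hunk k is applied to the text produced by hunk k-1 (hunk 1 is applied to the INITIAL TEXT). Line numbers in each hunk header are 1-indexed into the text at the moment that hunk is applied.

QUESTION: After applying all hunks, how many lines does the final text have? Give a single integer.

Answer: 6

Derivation:
Hunk 1: at line 2 remove [fjyv] add [yegmx,teyk] -> 10 lines: vqk wne sdkxa yegmx teyk partt zept crwz knjzt ttcqk
Hunk 2: at line 3 remove [yegmx,teyk,partt] add [kbmr] -> 8 lines: vqk wne sdkxa kbmr zept crwz knjzt ttcqk
Hunk 3: at line 1 remove [sdkxa,kbmr,zept] add [wbv,qkng,ipx] -> 8 lines: vqk wne wbv qkng ipx crwz knjzt ttcqk
Hunk 4: at line 4 remove [ipx,crwz] add [tqfsd] -> 7 lines: vqk wne wbv qkng tqfsd knjzt ttcqk
Hunk 5: at line 2 remove [qkng,tqfsd] add [zhmfh,keg] -> 7 lines: vqk wne wbv zhmfh keg knjzt ttcqk
Hunk 6: at line 1 remove [wbv,zhmfh,keg] add [jiow] -> 5 lines: vqk wne jiow knjzt ttcqk
Hunk 7: at line 1 remove [jiow] add [cmnjg,otgsn] -> 6 lines: vqk wne cmnjg otgsn knjzt ttcqk
Final line count: 6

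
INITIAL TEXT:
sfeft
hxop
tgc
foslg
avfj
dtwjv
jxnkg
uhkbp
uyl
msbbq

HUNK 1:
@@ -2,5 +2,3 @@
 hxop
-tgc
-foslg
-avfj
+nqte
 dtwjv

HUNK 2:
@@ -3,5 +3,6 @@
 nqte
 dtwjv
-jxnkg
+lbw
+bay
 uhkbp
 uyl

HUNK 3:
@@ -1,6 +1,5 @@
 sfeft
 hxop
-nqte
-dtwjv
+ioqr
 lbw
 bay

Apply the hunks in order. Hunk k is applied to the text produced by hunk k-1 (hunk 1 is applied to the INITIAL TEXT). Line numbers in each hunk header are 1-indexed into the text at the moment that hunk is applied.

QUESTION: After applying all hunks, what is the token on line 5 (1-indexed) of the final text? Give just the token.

Answer: bay

Derivation:
Hunk 1: at line 2 remove [tgc,foslg,avfj] add [nqte] -> 8 lines: sfeft hxop nqte dtwjv jxnkg uhkbp uyl msbbq
Hunk 2: at line 3 remove [jxnkg] add [lbw,bay] -> 9 lines: sfeft hxop nqte dtwjv lbw bay uhkbp uyl msbbq
Hunk 3: at line 1 remove [nqte,dtwjv] add [ioqr] -> 8 lines: sfeft hxop ioqr lbw bay uhkbp uyl msbbq
Final line 5: bay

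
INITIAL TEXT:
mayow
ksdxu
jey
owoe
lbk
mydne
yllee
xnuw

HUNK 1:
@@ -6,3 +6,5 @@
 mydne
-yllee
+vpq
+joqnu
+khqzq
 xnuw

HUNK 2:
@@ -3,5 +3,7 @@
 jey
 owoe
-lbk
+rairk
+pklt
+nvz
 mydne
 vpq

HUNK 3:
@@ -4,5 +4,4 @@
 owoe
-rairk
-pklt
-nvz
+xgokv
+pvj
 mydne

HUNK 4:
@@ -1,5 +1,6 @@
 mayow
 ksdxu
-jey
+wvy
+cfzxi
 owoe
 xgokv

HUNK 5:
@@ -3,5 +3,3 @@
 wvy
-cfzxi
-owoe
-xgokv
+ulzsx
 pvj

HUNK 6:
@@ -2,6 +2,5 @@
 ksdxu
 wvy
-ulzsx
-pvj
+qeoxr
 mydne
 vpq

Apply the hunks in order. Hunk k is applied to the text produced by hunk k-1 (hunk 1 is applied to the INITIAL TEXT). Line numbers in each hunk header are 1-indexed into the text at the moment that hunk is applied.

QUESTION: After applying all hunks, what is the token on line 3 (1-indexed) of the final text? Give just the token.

Answer: wvy

Derivation:
Hunk 1: at line 6 remove [yllee] add [vpq,joqnu,khqzq] -> 10 lines: mayow ksdxu jey owoe lbk mydne vpq joqnu khqzq xnuw
Hunk 2: at line 3 remove [lbk] add [rairk,pklt,nvz] -> 12 lines: mayow ksdxu jey owoe rairk pklt nvz mydne vpq joqnu khqzq xnuw
Hunk 3: at line 4 remove [rairk,pklt,nvz] add [xgokv,pvj] -> 11 lines: mayow ksdxu jey owoe xgokv pvj mydne vpq joqnu khqzq xnuw
Hunk 4: at line 1 remove [jey] add [wvy,cfzxi] -> 12 lines: mayow ksdxu wvy cfzxi owoe xgokv pvj mydne vpq joqnu khqzq xnuw
Hunk 5: at line 3 remove [cfzxi,owoe,xgokv] add [ulzsx] -> 10 lines: mayow ksdxu wvy ulzsx pvj mydne vpq joqnu khqzq xnuw
Hunk 6: at line 2 remove [ulzsx,pvj] add [qeoxr] -> 9 lines: mayow ksdxu wvy qeoxr mydne vpq joqnu khqzq xnuw
Final line 3: wvy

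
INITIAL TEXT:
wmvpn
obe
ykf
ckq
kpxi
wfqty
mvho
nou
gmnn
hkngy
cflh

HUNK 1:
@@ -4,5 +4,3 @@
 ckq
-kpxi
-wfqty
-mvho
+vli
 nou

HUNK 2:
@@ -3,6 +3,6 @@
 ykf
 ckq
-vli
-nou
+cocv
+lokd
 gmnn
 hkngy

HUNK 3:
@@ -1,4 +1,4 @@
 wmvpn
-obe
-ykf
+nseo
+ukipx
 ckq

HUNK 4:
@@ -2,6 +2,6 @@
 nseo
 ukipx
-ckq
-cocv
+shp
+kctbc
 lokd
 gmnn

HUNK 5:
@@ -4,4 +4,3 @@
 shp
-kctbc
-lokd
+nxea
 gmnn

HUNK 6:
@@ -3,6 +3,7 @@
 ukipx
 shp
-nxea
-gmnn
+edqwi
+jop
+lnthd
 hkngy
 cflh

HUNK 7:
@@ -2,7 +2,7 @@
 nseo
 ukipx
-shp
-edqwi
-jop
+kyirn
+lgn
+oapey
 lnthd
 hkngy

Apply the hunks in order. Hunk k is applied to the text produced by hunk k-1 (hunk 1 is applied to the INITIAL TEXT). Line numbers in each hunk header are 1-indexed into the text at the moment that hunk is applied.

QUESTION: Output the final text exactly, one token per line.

Hunk 1: at line 4 remove [kpxi,wfqty,mvho] add [vli] -> 9 lines: wmvpn obe ykf ckq vli nou gmnn hkngy cflh
Hunk 2: at line 3 remove [vli,nou] add [cocv,lokd] -> 9 lines: wmvpn obe ykf ckq cocv lokd gmnn hkngy cflh
Hunk 3: at line 1 remove [obe,ykf] add [nseo,ukipx] -> 9 lines: wmvpn nseo ukipx ckq cocv lokd gmnn hkngy cflh
Hunk 4: at line 2 remove [ckq,cocv] add [shp,kctbc] -> 9 lines: wmvpn nseo ukipx shp kctbc lokd gmnn hkngy cflh
Hunk 5: at line 4 remove [kctbc,lokd] add [nxea] -> 8 lines: wmvpn nseo ukipx shp nxea gmnn hkngy cflh
Hunk 6: at line 3 remove [nxea,gmnn] add [edqwi,jop,lnthd] -> 9 lines: wmvpn nseo ukipx shp edqwi jop lnthd hkngy cflh
Hunk 7: at line 2 remove [shp,edqwi,jop] add [kyirn,lgn,oapey] -> 9 lines: wmvpn nseo ukipx kyirn lgn oapey lnthd hkngy cflh

Answer: wmvpn
nseo
ukipx
kyirn
lgn
oapey
lnthd
hkngy
cflh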